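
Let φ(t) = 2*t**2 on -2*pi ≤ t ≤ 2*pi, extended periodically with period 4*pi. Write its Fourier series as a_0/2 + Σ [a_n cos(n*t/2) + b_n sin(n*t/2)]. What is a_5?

a_5 = (1/(2*pi)) ∫_{-2*pi}^{2*pi} φ(t) cos(5*t/2) dt.
φ is even and cos(5*t/2) is even, so the integrand is even and a_5 = 1/pi ∫_0^{2*pi} φ(t) cos(5*t/2) dt.
Integrating by parts twice (tabular method), an antiderivative of (2*t**2) cos(5*t/2) is 4*t**2*sin(5*t/2)/5 + 16*t*cos(5*t/2)/25 - 32*sin(5*t/2)/125; evaluating from 0 to 2*pi: ∫_{0}^{2*pi} (2*t**2) cos(5*t/2) dt = (-32*pi/25) - (0) = -32*pi/25.
Hence a_5 = (1/pi)·(-32*pi/25) = -32/25.

-32/25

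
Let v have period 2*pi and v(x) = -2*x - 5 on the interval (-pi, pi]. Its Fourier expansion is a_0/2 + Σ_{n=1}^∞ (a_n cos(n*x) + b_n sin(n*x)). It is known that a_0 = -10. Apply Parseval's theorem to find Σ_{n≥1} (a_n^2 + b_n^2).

Parseval: a_0^2/2 + Σ_{n≥1} (a_n^2+b_n^2) = 1/pi ∫_{-pi}^{pi} v(x)^2 dx = 8*pi**2/3 + 50.
Subtract a_0^2/2 = 50: Σ (a_n^2+b_n^2) = 8*pi**2/3.

8*pi**2/3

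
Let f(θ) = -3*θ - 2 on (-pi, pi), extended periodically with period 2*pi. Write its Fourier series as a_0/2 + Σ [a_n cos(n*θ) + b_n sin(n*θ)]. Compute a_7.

a_7 = 1/pi ∫_{-pi}^{pi} f(θ) cos(7*θ) dθ.
Integrating by parts (boundary term plus one more integral), an antiderivative of (-3*θ - 2) cos(7*θ) is -3*θ*sin(7*θ)/7 - 2*sin(7*θ)/7 - 3*cos(7*θ)/49; evaluating from -pi to pi: ∫_{-pi}^{pi} (-3*θ - 2) cos(7*θ) dθ = (3/49) - (3/49) = 0.
Hence a_7 = (1/pi)·(0) = 0.

0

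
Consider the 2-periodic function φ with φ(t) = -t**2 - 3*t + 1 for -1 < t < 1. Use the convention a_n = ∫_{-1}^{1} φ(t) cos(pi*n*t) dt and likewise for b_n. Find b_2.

b_2 = ∫_{-1}^{1} φ(t) sin(2*pi*t) dt.
Integrating by parts twice (tabular method), an antiderivative of (-t**2 - 3*t + 1) sin(2*pi*t) is t**2*cos(2*pi*t)/(2*pi) - t*sin(2*pi*t)/(2*pi**2) + 3*t*cos(2*pi*t)/(2*pi) - 3*sin(2*pi*t)/(4*pi**2) - cos(2*pi*t)/(2*pi) - cos(2*pi*t)/(4*pi**3); evaluating from -1 to 1: ∫_{-1}^{1} (-t**2 - 3*t + 1) sin(2*pi*t) dt = ((-1 + 6*pi**2)/(4*pi**3)) - ((-6*pi**2 - 1)/(4*pi**3)) = 3/pi.
Hence b_2 = 3/pi.

3/pi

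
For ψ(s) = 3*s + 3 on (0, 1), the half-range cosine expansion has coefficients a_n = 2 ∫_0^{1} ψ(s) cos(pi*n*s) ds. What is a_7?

-12/(49*pi**2)

a_7 = 2 ∫_0^{1} (3*s + 3) cos(7*pi*s) ds.
Integrating by parts (boundary term plus one more integral), an antiderivative of (3*s + 3) cos(7*pi*s) is 3*s*sin(7*pi*s)/(7*pi) + 3*sin(7*pi*s)/(7*pi) + 3*cos(7*pi*s)/(49*pi**2); evaluating from 0 to 1: ∫_{0}^{1} (3*s + 3) cos(7*pi*s) ds = (-3/(49*pi**2)) - (3/(49*pi**2)) = -6/(49*pi**2).
Hence a_7 = 2·(-6/(49*pi**2)) = -12/(49*pi**2).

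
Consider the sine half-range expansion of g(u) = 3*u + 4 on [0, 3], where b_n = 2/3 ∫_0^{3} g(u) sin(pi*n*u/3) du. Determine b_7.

b_7 = 2/3 ∫_0^{3} (3*u + 4) sin(7*pi*u/3) du.
Integrating by parts (boundary term plus one more integral), an antiderivative of (3*u + 4) sin(7*pi*u/3) is -9*u*cos(7*pi*u/3)/(7*pi) + 27*sin(7*pi*u/3)/(49*pi**2) - 12*cos(7*pi*u/3)/(7*pi); evaluating from 0 to 3: ∫_{0}^{3} (3*u + 4) sin(7*pi*u/3) du = (39/(7*pi)) - (-12/(7*pi)) = 51/(7*pi).
Hence b_7 = (2/3)·(51/(7*pi)) = 34/(7*pi).

34/(7*pi)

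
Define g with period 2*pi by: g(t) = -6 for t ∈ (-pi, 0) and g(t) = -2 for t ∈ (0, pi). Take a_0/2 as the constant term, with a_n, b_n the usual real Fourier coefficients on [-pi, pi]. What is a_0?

-8

a_0 = 1/pi ∫_{-pi}^{pi} g(t) dt = 1/pi · (-8*pi) = -8.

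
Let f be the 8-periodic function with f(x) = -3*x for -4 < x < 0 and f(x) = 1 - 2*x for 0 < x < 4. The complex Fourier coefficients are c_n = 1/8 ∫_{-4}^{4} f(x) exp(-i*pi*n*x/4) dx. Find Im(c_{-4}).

Since f is real-valued, Im(c_{-4}) = -1/8 ∫_{-4}^{4} f(x) sin(-pi*x) dx = b_{4}/2.
Split the integral at the breakpoints.
Integrating by parts (boundary term plus one more integral), an antiderivative of (-3*x) sin(-pi*x) is -3*x*cos(pi*x)/pi + 3*sin(pi*x)/pi**2; evaluating from -4 to 0: ∫_{-4}^{0} (-3*x) sin(-pi*x) dx = (0) - (12/pi) = -12/pi.
Integrating by parts (boundary term plus one more integral), an antiderivative of (1 - 2*x) sin(-pi*x) is -2*x*cos(pi*x)/pi + 2*sin(pi*x)/pi**2 + cos(pi*x)/pi; evaluating from 0 to 4: ∫_{0}^{4} (1 - 2*x) sin(-pi*x) dx = (-7/pi) - (1/pi) = -8/pi.
So ∫_{-4}^{4} f(x) sin(-pi*x) dx = -20/pi.
Hence Im(c_{-4}) = (-1/8)·(-20/pi) = 5/(2*pi).

5/(2*pi)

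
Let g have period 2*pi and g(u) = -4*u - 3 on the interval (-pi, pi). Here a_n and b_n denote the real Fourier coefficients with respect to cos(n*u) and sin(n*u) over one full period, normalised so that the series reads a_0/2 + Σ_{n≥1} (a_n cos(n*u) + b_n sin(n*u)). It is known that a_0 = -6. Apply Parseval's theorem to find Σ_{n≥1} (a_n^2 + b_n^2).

Parseval: a_0^2/2 + Σ_{n≥1} (a_n^2+b_n^2) = 1/pi ∫_{-pi}^{pi} g(u)^2 du = 18 + 32*pi**2/3.
Subtract a_0^2/2 = 18: Σ (a_n^2+b_n^2) = 32*pi**2/3.

32*pi**2/3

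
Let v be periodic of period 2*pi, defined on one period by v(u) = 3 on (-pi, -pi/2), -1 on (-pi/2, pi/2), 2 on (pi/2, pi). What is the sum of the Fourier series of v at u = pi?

5/2

At u = pi the one-sided limits are v(pi^-) = 2 and v(pi^+) = 3.
By Dirichlet's theorem the series converges to their average, [(2) + (3)]/2 = 5/2.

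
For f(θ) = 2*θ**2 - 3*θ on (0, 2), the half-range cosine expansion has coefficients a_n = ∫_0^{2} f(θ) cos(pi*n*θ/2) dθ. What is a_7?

-8/(49*pi**2)

a_7 = ∫_0^{2} (2*θ**2 - 3*θ) cos(7*pi*θ/2) dθ.
Integrating by parts twice (tabular method), an antiderivative of (2*θ**2 - 3*θ) cos(7*pi*θ/2) is 4*θ**2*sin(7*pi*θ/2)/(7*pi) - 6*θ*sin(7*pi*θ/2)/(7*pi) + 16*θ*cos(7*pi*θ/2)/(49*pi**2) - 32*sin(7*pi*θ/2)/(343*pi**3) - 12*cos(7*pi*θ/2)/(49*pi**2); evaluating from 0 to 2: ∫_{0}^{2} (2*θ**2 - 3*θ) cos(7*pi*θ/2) dθ = (-20/(49*pi**2)) - (-12/(49*pi**2)) = -8/(49*pi**2).
Hence a_7 = -8/(49*pi**2).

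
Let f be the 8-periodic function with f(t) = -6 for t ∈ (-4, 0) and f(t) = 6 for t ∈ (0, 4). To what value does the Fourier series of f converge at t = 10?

t = 10 differs from t = 2 by 1 full period(s), and the series is 8-periodic.
f is continuous at t = 2 with value 6, so the series converges to 6 there.

6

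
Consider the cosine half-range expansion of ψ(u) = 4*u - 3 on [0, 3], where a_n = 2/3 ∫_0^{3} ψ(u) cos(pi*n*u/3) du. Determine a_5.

-48/(25*pi**2)

a_5 = 2/3 ∫_0^{3} (4*u - 3) cos(5*pi*u/3) du.
Integrating by parts (boundary term plus one more integral), an antiderivative of (4*u - 3) cos(5*pi*u/3) is 12*u*sin(5*pi*u/3)/(5*pi) - 9*sin(5*pi*u/3)/(5*pi) + 36*cos(5*pi*u/3)/(25*pi**2); evaluating from 0 to 3: ∫_{0}^{3} (4*u - 3) cos(5*pi*u/3) du = (-36/(25*pi**2)) - (36/(25*pi**2)) = -72/(25*pi**2).
Hence a_5 = (2/3)·(-72/(25*pi**2)) = -48/(25*pi**2).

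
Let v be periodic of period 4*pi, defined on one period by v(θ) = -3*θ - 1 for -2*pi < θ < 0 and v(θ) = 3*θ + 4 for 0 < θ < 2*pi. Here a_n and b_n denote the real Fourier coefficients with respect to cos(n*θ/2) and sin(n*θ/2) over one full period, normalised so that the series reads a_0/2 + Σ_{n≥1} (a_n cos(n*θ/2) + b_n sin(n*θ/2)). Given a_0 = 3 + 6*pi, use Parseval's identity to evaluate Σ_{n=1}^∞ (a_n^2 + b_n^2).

25/2 + 6*pi**2

Parseval: a_0^2/2 + Σ_{n≥1} (a_n^2+b_n^2) = (1/(2*pi)) ∫_{-2*pi}^{2*pi} v(θ)^2 dθ = 17 + 18*pi + 24*pi**2.
Subtract a_0^2/2 = 9*(1 + 2*pi)**2/2: Σ (a_n^2+b_n^2) = 25/2 + 6*pi**2.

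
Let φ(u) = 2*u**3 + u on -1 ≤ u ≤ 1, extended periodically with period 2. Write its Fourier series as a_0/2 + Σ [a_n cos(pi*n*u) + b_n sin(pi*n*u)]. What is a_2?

a_2 = ∫_{-1}^{1} φ(u) cos(2*pi*u) du.
φ is odd and cos(2*pi*u) is even, so the integrand is odd over a symmetric interval and the integral vanishes.

0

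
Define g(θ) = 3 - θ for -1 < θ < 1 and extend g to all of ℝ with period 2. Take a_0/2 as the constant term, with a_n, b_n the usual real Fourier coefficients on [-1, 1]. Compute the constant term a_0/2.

3

a_0 = ∫_{-1}^{1} g(θ) dθ = 6.
So the constant term a_0/2 = 3.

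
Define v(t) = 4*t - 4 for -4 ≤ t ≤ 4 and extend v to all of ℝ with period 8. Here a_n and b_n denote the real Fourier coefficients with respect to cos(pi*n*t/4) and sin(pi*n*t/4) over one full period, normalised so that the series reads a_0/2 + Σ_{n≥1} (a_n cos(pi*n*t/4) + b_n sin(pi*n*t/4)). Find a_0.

-8

a_0 = 1/4 ∫_{-4}^{4} v(t) dt = 1/4 · (-32) = -8.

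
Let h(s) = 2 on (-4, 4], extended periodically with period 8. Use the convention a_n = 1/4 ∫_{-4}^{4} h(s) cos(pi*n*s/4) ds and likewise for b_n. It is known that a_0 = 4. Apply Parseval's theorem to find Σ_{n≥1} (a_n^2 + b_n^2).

0

Parseval: a_0^2/2 + Σ_{n≥1} (a_n^2+b_n^2) = 1/4 ∫_{-4}^{4} h(s)^2 ds = 8.
Subtract a_0^2/2 = 8: Σ (a_n^2+b_n^2) = 0.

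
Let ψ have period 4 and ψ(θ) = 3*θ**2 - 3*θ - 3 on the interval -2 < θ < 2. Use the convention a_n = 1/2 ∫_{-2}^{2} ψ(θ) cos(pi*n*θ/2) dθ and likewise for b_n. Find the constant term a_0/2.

1

a_0 = 1/2 ∫_{-2}^{2} ψ(θ) dθ = 1/2 · (4) = 2.
So the constant term a_0/2 = 1.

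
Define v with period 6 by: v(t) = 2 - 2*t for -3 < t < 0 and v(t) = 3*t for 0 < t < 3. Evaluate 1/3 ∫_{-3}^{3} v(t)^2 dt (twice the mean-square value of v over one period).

1/3 ∫_{-3}^{3} v(t)^2 dt = 1/3 · (165) = 55.

55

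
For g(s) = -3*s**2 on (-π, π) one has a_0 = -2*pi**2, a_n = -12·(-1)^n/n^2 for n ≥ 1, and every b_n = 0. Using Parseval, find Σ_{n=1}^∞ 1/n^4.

pi**4/90

Parseval: a_0^2/2 + Σ a_n^2 = (1/π) ∫_{-π}^{π} g(s)^2 ds = 18*pi**4/5.
Subtract a_0^2/2 = 2*pi**4: Σ a_n^2 = 8*pi**4/5.
Since a_n^2 = 144/n^4, Σ 1/n^4 = pi**4/90.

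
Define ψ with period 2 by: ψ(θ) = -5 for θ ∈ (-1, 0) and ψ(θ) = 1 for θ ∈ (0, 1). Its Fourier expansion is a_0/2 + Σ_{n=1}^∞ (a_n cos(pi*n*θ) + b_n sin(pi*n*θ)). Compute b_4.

b_4 = ∫_{-1}^{1} ψ(θ) sin(4*pi*θ) dθ.
Split the integral at the breakpoints.
Directly, an antiderivative of (-5) sin(4*pi*θ) is 5*cos(4*pi*θ)/(4*pi); evaluating from -1 to 0: ∫_{-1}^{0} (-5) sin(4*pi*θ) dθ = (5/(4*pi)) - (5/(4*pi)) = 0.
Directly, an antiderivative of (1) sin(4*pi*θ) is -cos(4*pi*θ)/(4*pi); evaluating from 0 to 1: ∫_{0}^{1} (1) sin(4*pi*θ) dθ = (-1/(4*pi)) - (-1/(4*pi)) = 0.
Summing the pieces gives b_4 = 0.

0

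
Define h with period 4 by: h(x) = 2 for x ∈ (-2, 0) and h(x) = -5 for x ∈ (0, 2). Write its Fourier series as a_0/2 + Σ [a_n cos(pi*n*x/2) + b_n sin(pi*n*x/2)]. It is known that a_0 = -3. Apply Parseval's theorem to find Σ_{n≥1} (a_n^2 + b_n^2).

Parseval: a_0^2/2 + Σ_{n≥1} (a_n^2+b_n^2) = 1/2 ∫_{-2}^{2} h(x)^2 dx = 29.
Subtract a_0^2/2 = 9/2: Σ (a_n^2+b_n^2) = 49/2.

49/2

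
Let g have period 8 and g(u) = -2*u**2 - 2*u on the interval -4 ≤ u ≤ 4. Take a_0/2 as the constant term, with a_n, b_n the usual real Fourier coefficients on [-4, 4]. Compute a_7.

a_7 = 1/4 ∫_{-4}^{4} g(u) cos(7*pi*u/4) du.
Integrating by parts twice (tabular method), an antiderivative of (-2*u**2 - 2*u) cos(7*pi*u/4) is -8*u**2*sin(7*pi*u/4)/(7*pi) - 8*u*sin(7*pi*u/4)/(7*pi) - 64*u*cos(7*pi*u/4)/(49*pi**2) + 256*sin(7*pi*u/4)/(343*pi**3) - 32*cos(7*pi*u/4)/(49*pi**2); evaluating from -4 to 4: ∫_{-4}^{4} (-2*u**2 - 2*u) cos(7*pi*u/4) du = (288/(49*pi**2)) - (-32/(7*pi**2)) = 512/(49*pi**2).
Hence a_7 = (1/4)·(512/(49*pi**2)) = 128/(49*pi**2).

128/(49*pi**2)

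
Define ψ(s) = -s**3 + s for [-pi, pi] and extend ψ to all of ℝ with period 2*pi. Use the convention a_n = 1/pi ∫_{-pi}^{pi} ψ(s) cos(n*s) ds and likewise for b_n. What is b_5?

62/125 - 2*pi**2/5

b_5 = 1/pi ∫_{-pi}^{pi} ψ(s) sin(5*s) ds.
ψ is odd and sin(5*s) is odd, so the integrand is even and b_5 = 2/pi ∫_0^{pi} ψ(s) sin(5*s) ds.
Integrating by parts three times (tabular method), an antiderivative of (-s**3 + s) sin(5*s) is s**3*cos(5*s)/5 - 3*s**2*sin(5*s)/25 - 31*s*cos(5*s)/125 + 31*sin(5*s)/625; evaluating from 0 to pi: ∫_{0}^{pi} (-s**3 + s) sin(5*s) ds = (pi*(31 - 25*pi**2)/125) - (0) = pi*(31 - 25*pi**2)/125.
Hence b_5 = (2/pi)·(pi*(31 - 25*pi**2)/125) = 62/125 - 2*pi**2/5.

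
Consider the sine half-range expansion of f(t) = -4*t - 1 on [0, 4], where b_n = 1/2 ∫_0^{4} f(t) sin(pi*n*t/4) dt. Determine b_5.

b_5 = 1/2 ∫_0^{4} (-4*t - 1) sin(5*pi*t/4) dt.
Integrating by parts (boundary term plus one more integral), an antiderivative of (-4*t - 1) sin(5*pi*t/4) is 16*t*cos(5*pi*t/4)/(5*pi) - 64*sin(5*pi*t/4)/(25*pi**2) + 4*cos(5*pi*t/4)/(5*pi); evaluating from 0 to 4: ∫_{0}^{4} (-4*t - 1) sin(5*pi*t/4) dt = (-68/(5*pi)) - (4/(5*pi)) = -72/(5*pi).
Hence b_5 = (1/2)·(-72/(5*pi)) = -36/(5*pi).

-36/(5*pi)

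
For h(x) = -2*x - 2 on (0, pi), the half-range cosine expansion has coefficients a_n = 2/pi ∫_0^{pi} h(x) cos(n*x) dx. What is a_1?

a_1 = 2/pi ∫_0^{pi} (-2*x - 2) cos(x) dx.
Integrating by parts (boundary term plus one more integral), an antiderivative of (-2*x - 2) cos(x) is -2*x*sin(x) - 2*sin(x) - 2*cos(x); evaluating from 0 to pi: ∫_{0}^{pi} (-2*x - 2) cos(x) dx = (2) - (-2) = 4.
Hence a_1 = (2/pi)·(4) = 8/pi.

8/pi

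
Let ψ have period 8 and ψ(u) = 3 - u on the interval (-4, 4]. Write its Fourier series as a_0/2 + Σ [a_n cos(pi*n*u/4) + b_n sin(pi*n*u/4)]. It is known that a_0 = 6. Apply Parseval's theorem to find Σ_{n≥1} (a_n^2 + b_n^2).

Parseval: a_0^2/2 + Σ_{n≥1} (a_n^2+b_n^2) = 1/4 ∫_{-4}^{4} ψ(u)^2 du = 86/3.
Subtract a_0^2/2 = 18: Σ (a_n^2+b_n^2) = 32/3.

32/3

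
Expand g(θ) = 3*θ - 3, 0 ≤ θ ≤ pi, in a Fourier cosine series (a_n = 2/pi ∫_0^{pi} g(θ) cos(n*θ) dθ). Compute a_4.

a_4 = 2/pi ∫_0^{pi} (3*θ - 3) cos(4*θ) dθ.
Integrating by parts (boundary term plus one more integral), an antiderivative of (3*θ - 3) cos(4*θ) is 3*θ*sin(4*θ)/4 - 3*sin(4*θ)/4 + 3*cos(4*θ)/16; evaluating from 0 to pi: ∫_{0}^{pi} (3*θ - 3) cos(4*θ) dθ = (3/16) - (3/16) = 0.
Hence a_4 = (2/pi)·(0) = 0.

0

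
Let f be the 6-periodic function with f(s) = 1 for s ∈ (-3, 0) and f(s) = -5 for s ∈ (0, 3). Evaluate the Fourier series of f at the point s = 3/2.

-5

f is continuous at s = 3/2 with value -5, so the series converges to -5 there.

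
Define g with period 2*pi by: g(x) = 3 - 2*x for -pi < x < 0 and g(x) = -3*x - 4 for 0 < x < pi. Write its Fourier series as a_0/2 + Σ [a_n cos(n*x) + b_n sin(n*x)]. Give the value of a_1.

2/pi

a_1 = 1/pi ∫_{-pi}^{pi} g(x) cos(x) dx.
Split the integral at the breakpoints.
Integrating by parts (boundary term plus one more integral), an antiderivative of (3 - 2*x) cos(x) is -2*x*sin(x) + 3*sin(x) - 2*cos(x); evaluating from -pi to 0: ∫_{-pi}^{0} (3 - 2*x) cos(x) dx = (-2) - (2) = -4.
Integrating by parts (boundary term plus one more integral), an antiderivative of (-3*x - 4) cos(x) is -3*x*sin(x) - 4*sin(x) - 3*cos(x); evaluating from 0 to pi: ∫_{0}^{pi} (-3*x - 4) cos(x) dx = (3) - (-3) = 6.
Summing the pieces and multiplying by (1/pi) gives a_1 = 2/pi.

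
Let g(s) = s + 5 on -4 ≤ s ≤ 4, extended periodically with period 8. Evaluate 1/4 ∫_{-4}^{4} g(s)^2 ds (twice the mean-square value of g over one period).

1/4 ∫_{-4}^{4} g(s)^2 ds = 1/4 · (728/3) = 182/3.

182/3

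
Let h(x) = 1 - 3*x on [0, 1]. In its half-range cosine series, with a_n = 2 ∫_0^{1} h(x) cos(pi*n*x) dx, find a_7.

12/(49*pi**2)

a_7 = 2 ∫_0^{1} (1 - 3*x) cos(7*pi*x) dx.
Integrating by parts (boundary term plus one more integral), an antiderivative of (1 - 3*x) cos(7*pi*x) is -3*x*sin(7*pi*x)/(7*pi) + sin(7*pi*x)/(7*pi) - 3*cos(7*pi*x)/(49*pi**2); evaluating from 0 to 1: ∫_{0}^{1} (1 - 3*x) cos(7*pi*x) dx = (3/(49*pi**2)) - (-3/(49*pi**2)) = 6/(49*pi**2).
Hence a_7 = 2·(6/(49*pi**2)) = 12/(49*pi**2).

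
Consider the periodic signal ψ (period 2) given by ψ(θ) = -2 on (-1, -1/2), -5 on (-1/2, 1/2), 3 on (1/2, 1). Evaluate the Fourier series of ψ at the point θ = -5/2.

θ = -5/2 differs from θ = -1/2 by -1 full period(s), and the series is 2-periodic.
At θ = -1/2 the one-sided limits are ψ(-1/2^-) = -2 and ψ(-1/2^+) = -5.
By Dirichlet's theorem the series converges to their average, [(-2) + (-5)]/2 = -7/2.

-7/2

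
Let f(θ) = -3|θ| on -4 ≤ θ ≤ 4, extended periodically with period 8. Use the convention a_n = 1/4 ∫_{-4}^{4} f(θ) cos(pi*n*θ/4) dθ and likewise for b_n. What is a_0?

-12

a_0 = 1/4 ∫_{-4}^{4} f(θ) dθ = 1/4 · (-48) = -12.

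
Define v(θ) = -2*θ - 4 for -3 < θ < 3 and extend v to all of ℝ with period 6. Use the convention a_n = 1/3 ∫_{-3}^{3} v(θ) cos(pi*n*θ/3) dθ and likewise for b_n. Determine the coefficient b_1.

b_1 = 1/3 ∫_{-3}^{3} v(θ) sin(pi*θ/3) dθ.
Integrating by parts (boundary term plus one more integral), an antiderivative of (-2*θ - 4) sin(pi*θ/3) is 6*θ*cos(pi*θ/3)/pi - 18*sin(pi*θ/3)/pi**2 + 12*cos(pi*θ/3)/pi; evaluating from -3 to 3: ∫_{-3}^{3} (-2*θ - 4) sin(pi*θ/3) dθ = (-30/pi) - (6/pi) = -36/pi.
Hence b_1 = (1/3)·(-36/pi) = -12/pi.

-12/pi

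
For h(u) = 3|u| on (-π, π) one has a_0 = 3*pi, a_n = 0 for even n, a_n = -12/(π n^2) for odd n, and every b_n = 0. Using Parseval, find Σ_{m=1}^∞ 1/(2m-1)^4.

Parseval: a_0^2/2 + Σ a_n^2 = (1/π) ∫_{-π}^{π} h(u)^2 du = 6*pi**2.
Subtract a_0^2/2 = 9*pi**2/2: Σ a_n^2 = 3*pi**2/2.
Only odd n contribute, with a_n^2 = 144/(π^2 n^4), so Σ_{m≥1} 1/(2m-1)^4 = π^2·(3*pi**2/2)/144 = pi**4/96.

pi**4/96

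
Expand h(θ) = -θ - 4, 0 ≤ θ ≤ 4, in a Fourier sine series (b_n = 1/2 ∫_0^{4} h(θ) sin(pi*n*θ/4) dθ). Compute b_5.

-24/(5*pi)

b_5 = 1/2 ∫_0^{4} (-θ - 4) sin(5*pi*θ/4) dθ.
Integrating by parts (boundary term plus one more integral), an antiderivative of (-θ - 4) sin(5*pi*θ/4) is 4*θ*cos(5*pi*θ/4)/(5*pi) - 16*sin(5*pi*θ/4)/(25*pi**2) + 16*cos(5*pi*θ/4)/(5*pi); evaluating from 0 to 4: ∫_{0}^{4} (-θ - 4) sin(5*pi*θ/4) dθ = (-32/(5*pi)) - (16/(5*pi)) = -48/(5*pi).
Hence b_5 = (1/2)·(-48/(5*pi)) = -24/(5*pi).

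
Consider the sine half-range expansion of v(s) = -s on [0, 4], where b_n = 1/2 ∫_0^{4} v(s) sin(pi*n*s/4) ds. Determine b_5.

-8/(5*pi)

b_5 = 1/2 ∫_0^{4} (-s) sin(5*pi*s/4) ds.
Integrating by parts (boundary term plus one more integral), an antiderivative of (-s) sin(5*pi*s/4) is 4*s*cos(5*pi*s/4)/(5*pi) - 16*sin(5*pi*s/4)/(25*pi**2); evaluating from 0 to 4: ∫_{0}^{4} (-s) sin(5*pi*s/4) ds = (-16/(5*pi)) - (0) = -16/(5*pi).
Hence b_5 = (1/2)·(-16/(5*pi)) = -8/(5*pi).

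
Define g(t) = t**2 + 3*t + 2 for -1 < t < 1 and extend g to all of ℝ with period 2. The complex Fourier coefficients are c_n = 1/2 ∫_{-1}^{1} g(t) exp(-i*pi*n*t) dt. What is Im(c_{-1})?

Since g is real-valued, Im(c_{-1}) = -1/2 ∫_{-1}^{1} g(t) sin(-pi*t) dt = b_{1}/2.
Integrating by parts twice (tabular method), an antiderivative of (t**2 + 3*t + 2) sin(-pi*t) is t**2*cos(pi*t)/pi - 2*t*sin(pi*t)/pi**2 + 3*t*cos(pi*t)/pi - 3*sin(pi*t)/pi**2 - 2*cos(pi*t)/pi**3 + 2*cos(pi*t)/pi; evaluating from -1 to 1: ∫_{-1}^{1} (t**2 + 3*t + 2) sin(-pi*t) dt = (-6/pi + 2/pi**3) - (2/pi**3) = -6/pi.
Hence Im(c_{-1}) = (-1/2)·(-6/pi) = 3/pi.

3/pi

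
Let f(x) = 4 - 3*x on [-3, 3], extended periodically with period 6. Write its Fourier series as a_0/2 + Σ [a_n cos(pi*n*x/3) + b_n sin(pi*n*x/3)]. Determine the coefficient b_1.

b_1 = 1/3 ∫_{-3}^{3} f(x) sin(pi*x/3) dx.
Integrating by parts (boundary term plus one more integral), an antiderivative of (4 - 3*x) sin(pi*x/3) is 9*x*cos(pi*x/3)/pi - 27*sin(pi*x/3)/pi**2 - 12*cos(pi*x/3)/pi; evaluating from -3 to 3: ∫_{-3}^{3} (4 - 3*x) sin(pi*x/3) dx = (-15/pi) - (39/pi) = -54/pi.
Hence b_1 = (1/3)·(-54/pi) = -18/pi.

-18/pi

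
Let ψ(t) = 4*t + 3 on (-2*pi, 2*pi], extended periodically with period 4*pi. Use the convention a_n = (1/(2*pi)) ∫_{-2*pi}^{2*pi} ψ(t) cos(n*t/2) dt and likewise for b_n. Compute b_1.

16

b_1 = (1/(2*pi)) ∫_{-2*pi}^{2*pi} ψ(t) sin(t/2) dt.
Integrating by parts (boundary term plus one more integral), an antiderivative of (4*t + 3) sin(t/2) is -8*t*cos(t/2) + 16*sin(t/2) - 6*cos(t/2); evaluating from -2*pi to 2*pi: ∫_{-2*pi}^{2*pi} (4*t + 3) sin(t/2) dt = (6 + 16*pi) - (6 - 16*pi) = 32*pi.
Hence b_1 = (1/(2*pi))·(32*pi) = 16.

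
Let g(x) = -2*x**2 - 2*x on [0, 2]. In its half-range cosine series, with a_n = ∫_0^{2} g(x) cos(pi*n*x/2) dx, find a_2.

-8/pi**2

a_2 = ∫_0^{2} (-2*x**2 - 2*x) cos(pi*x) dx.
Integrating by parts twice (tabular method), an antiderivative of (-2*x**2 - 2*x) cos(pi*x) is -2*x**2*sin(pi*x)/pi - 2*x*sin(pi*x)/pi - 4*x*cos(pi*x)/pi**2 + 4*sin(pi*x)/pi**3 - 2*cos(pi*x)/pi**2; evaluating from 0 to 2: ∫_{0}^{2} (-2*x**2 - 2*x) cos(pi*x) dx = (-10/pi**2) - (-2/pi**2) = -8/pi**2.
Hence a_2 = -8/pi**2.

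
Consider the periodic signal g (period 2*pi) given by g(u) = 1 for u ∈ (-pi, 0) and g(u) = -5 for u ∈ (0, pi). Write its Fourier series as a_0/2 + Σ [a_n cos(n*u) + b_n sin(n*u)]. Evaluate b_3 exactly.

b_3 = 1/pi ∫_{-pi}^{pi} g(u) sin(3*u) du.
Split the integral at the breakpoints.
Directly, an antiderivative of (1) sin(3*u) is -cos(3*u)/3; evaluating from -pi to 0: ∫_{-pi}^{0} (1) sin(3*u) du = (-1/3) - (1/3) = -2/3.
Directly, an antiderivative of (-5) sin(3*u) is 5*cos(3*u)/3; evaluating from 0 to pi: ∫_{0}^{pi} (-5) sin(3*u) du = (-5/3) - (5/3) = -10/3.
Summing the pieces and multiplying by (1/pi) gives b_3 = -4/pi.

-4/pi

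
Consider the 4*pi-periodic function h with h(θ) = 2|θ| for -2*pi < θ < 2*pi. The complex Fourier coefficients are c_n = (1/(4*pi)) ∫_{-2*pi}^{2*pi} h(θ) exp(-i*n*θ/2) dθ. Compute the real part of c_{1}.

-8/pi

Since h is real-valued, Re(c_{1}) = (1/(4*pi)) ∫_{-2*pi}^{2*pi} h(θ) cos(θ/2) dθ = a_{1}/2.
h is even and cos(θ/2) is even, so the integrand is even: ∫_{-2*pi}^{2*pi} h(θ) cos(θ/2) dθ = 2∫_0^{2*pi} h(θ) cos(θ/2) dθ.
Integrating by parts (boundary term plus one more integral), an antiderivative of (2*θ) cos(θ/2) is 4*θ*sin(θ/2) + 8*cos(θ/2); evaluating from 0 to 2*pi: ∫_{0}^{2*pi} (2*θ) cos(θ/2) dθ = (-8) - (8) = -16.
So ∫_{-2*pi}^{2*pi} h(θ) cos(θ/2) dθ = -32.
Hence Re(c_{1}) = (1/(4*pi))·(-32) = -8/pi.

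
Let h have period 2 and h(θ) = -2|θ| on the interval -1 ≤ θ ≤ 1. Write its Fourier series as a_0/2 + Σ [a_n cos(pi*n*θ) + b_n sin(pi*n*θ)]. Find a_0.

a_0 = ∫_{-1}^{1} h(θ) dθ = -2.

-2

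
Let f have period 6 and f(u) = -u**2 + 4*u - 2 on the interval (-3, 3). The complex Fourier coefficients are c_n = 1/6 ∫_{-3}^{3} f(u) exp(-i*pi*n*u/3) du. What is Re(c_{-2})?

-9/(2*pi**2)

Since f is real-valued, Re(c_{-2}) = 1/6 ∫_{-3}^{3} f(u) cos(-2*pi*u/3) du = a_{2}/2.
Integrating by parts twice (tabular method), an antiderivative of (-u**2 + 4*u - 2) cos(-2*pi*u/3) is -3*u**2*sin(2*pi*u/3)/(2*pi) + 6*u*sin(2*pi*u/3)/pi - 9*u*cos(2*pi*u/3)/(2*pi**2) - 3*sin(2*pi*u/3)/pi + 27*sin(2*pi*u/3)/(4*pi**3) + 9*cos(2*pi*u/3)/pi**2; evaluating from -3 to 3: ∫_{-3}^{3} (-u**2 + 4*u - 2) cos(-2*pi*u/3) du = (-9/(2*pi**2)) - (45/(2*pi**2)) = -27/pi**2.
Hence Re(c_{-2}) = (1/6)·(-27/pi**2) = -9/(2*pi**2).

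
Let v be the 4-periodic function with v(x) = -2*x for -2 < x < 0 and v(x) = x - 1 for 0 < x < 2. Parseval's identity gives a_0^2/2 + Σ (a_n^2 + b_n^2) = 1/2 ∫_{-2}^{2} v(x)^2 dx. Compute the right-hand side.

1/2 ∫_{-2}^{2} v(x)^2 dx = 1/2 · (34/3) = 17/3.

17/3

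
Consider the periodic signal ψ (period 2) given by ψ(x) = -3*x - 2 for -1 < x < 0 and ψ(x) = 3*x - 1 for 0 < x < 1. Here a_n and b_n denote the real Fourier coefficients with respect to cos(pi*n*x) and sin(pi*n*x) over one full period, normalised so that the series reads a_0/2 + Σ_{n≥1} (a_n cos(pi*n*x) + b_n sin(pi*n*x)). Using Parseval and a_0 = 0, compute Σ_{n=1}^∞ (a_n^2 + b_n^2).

2

Parseval: a_0^2/2 + Σ_{n≥1} (a_n^2+b_n^2) = ∫_{-1}^{1} ψ(x)^2 dx = 2.
Subtract a_0^2/2 = 0: Σ (a_n^2+b_n^2) = 2.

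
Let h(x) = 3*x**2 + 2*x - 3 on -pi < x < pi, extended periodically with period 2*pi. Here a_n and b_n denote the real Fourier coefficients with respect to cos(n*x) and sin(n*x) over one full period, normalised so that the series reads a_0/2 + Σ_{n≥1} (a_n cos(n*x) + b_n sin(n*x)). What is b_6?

b_6 = 1/pi ∫_{-pi}^{pi} h(x) sin(6*x) dx.
Integrating by parts twice (tabular method), an antiderivative of (3*x**2 + 2*x - 3) sin(6*x) is -x**2*cos(6*x)/2 + x*sin(6*x)/6 - x*cos(6*x)/3 + sin(6*x)/18 + 19*cos(6*x)/36; evaluating from -pi to pi: ∫_{-pi}^{pi} (3*x**2 + 2*x - 3) sin(6*x) dx = (-pi**2/2 - pi/3 + 19/36) - (-pi**2/2 + 19/36 + pi/3) = -2*pi/3.
Hence b_6 = (1/pi)·(-2*pi/3) = -2/3.

-2/3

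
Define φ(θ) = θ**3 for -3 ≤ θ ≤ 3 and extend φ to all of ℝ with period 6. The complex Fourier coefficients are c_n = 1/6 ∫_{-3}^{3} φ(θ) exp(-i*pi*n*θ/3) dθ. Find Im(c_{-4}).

Since φ is real-valued, Im(c_{-4}) = -1/6 ∫_{-3}^{3} φ(θ) sin(-4*pi*θ/3) dθ = b_{4}/2.
φ is odd and sin(-4*pi*θ/3) is odd, so the integrand is even: ∫_{-3}^{3} φ(θ) sin(-4*pi*θ/3) dθ = 2∫_0^{3} φ(θ) sin(-4*pi*θ/3) dθ.
Integrating by parts three times (tabular method), an antiderivative of (θ**3) sin(-4*pi*θ/3) is 3*θ**3*cos(4*pi*θ/3)/(4*pi) - 27*θ**2*sin(4*pi*θ/3)/(16*pi**2) - 81*θ*cos(4*pi*θ/3)/(32*pi**3) + 243*sin(4*pi*θ/3)/(128*pi**4); evaluating from 0 to 3: ∫_{0}^{3} (θ**3) sin(-4*pi*θ/3) dθ = (81*(-3 + 8*pi**2)/(32*pi**3)) - (0) = 81*(-3 + 8*pi**2)/(32*pi**3).
So ∫_{-3}^{3} φ(θ) sin(-4*pi*θ/3) dθ = 81*(-3 + 8*pi**2)/(16*pi**3).
Hence Im(c_{-4}) = (-1/6)·(81*(-3 + 8*pi**2)/(16*pi**3)) = 27*(3 - 8*pi**2)/(32*pi**3).

27*(3 - 8*pi**2)/(32*pi**3)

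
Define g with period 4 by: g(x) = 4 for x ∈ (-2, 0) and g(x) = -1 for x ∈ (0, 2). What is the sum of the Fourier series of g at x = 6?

3/2

x = 6 differs from x = 2 by 1 full period(s), and the series is 4-periodic.
At x = 2 the one-sided limits are g(2^-) = -1 and g(2^+) = 4.
By Dirichlet's theorem the series converges to their average, [(-1) + (4)]/2 = 3/2.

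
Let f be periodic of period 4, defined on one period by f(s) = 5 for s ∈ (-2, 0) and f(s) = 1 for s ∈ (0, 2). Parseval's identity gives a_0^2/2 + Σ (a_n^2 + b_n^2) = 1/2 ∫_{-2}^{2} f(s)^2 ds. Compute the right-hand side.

1/2 ∫_{-2}^{2} f(s)^2 ds = 1/2 · (52) = 26.

26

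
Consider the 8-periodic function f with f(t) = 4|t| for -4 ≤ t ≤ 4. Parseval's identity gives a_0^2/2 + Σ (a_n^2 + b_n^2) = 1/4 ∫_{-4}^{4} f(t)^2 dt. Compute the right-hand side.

1/4 ∫_{-4}^{4} f(t)^2 dt = 1/4 · (2048/3) = 512/3.

512/3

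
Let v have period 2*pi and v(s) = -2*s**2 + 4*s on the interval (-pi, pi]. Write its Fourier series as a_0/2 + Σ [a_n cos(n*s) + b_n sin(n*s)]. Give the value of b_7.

b_7 = 1/pi ∫_{-pi}^{pi} v(s) sin(7*s) ds.
Integrating by parts twice (tabular method), an antiderivative of (-2*s**2 + 4*s) sin(7*s) is 2*s**2*cos(7*s)/7 - 4*s*sin(7*s)/49 - 4*s*cos(7*s)/7 + 4*sin(7*s)/49 - 4*cos(7*s)/343; evaluating from -pi to pi: ∫_{-pi}^{pi} (-2*s**2 + 4*s) sin(7*s) ds = (-2*pi**2/7 + 4/343 + 4*pi/7) - (-2*pi**2/7 - 4*pi/7 + 4/343) = 8*pi/7.
Hence b_7 = (1/pi)·(8*pi/7) = 8/7.

8/7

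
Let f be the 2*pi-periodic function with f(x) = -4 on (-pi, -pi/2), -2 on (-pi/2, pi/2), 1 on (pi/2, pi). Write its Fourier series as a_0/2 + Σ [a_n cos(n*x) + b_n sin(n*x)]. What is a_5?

a_5 = 1/pi ∫_{-pi}^{pi} f(x) cos(5*x) dx.
Split the integral at the breakpoints.
Directly, an antiderivative of (-4) cos(5*x) is -4*sin(5*x)/5; evaluating from -pi to -pi/2: ∫_{-pi}^{-pi/2} (-4) cos(5*x) dx = (4/5) - (0) = 4/5.
Directly, an antiderivative of (-2) cos(5*x) is -2*sin(5*x)/5; evaluating from -pi/2 to pi/2: ∫_{-pi/2}^{pi/2} (-2) cos(5*x) dx = (-2/5) - (2/5) = -4/5.
Directly, an antiderivative of (1) cos(5*x) is sin(5*x)/5; evaluating from pi/2 to pi: ∫_{pi/2}^{pi} (1) cos(5*x) dx = (0) - (1/5) = -1/5.
Summing the pieces and multiplying by (1/pi) gives a_5 = -1/(5*pi).

-1/(5*pi)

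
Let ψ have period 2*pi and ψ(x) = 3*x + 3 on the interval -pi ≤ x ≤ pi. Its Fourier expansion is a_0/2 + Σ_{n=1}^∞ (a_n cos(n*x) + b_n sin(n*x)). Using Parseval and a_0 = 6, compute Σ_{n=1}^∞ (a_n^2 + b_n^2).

Parseval: a_0^2/2 + Σ_{n≥1} (a_n^2+b_n^2) = 1/pi ∫_{-pi}^{pi} ψ(x)^2 dx = 18 + 6*pi**2.
Subtract a_0^2/2 = 18: Σ (a_n^2+b_n^2) = 6*pi**2.

6*pi**2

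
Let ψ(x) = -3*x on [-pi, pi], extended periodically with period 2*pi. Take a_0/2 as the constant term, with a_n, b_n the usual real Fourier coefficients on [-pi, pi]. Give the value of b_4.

3/2

b_4 = 1/pi ∫_{-pi}^{pi} ψ(x) sin(4*x) dx.
ψ is odd and sin(4*x) is odd, so the integrand is even and b_4 = 2/pi ∫_0^{pi} ψ(x) sin(4*x) dx.
Integrating by parts (boundary term plus one more integral), an antiderivative of (-3*x) sin(4*x) is 3*x*cos(4*x)/4 - 3*sin(4*x)/16; evaluating from 0 to pi: ∫_{0}^{pi} (-3*x) sin(4*x) dx = (3*pi/4) - (0) = 3*pi/4.
Hence b_4 = (2/pi)·(3*pi/4) = 3/2.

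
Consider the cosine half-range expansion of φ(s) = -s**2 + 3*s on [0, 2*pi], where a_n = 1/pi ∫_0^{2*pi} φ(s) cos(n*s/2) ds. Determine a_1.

a_1 = 1/pi ∫_0^{2*pi} (-s**2 + 3*s) cos(s/2) ds.
Integrating by parts twice (tabular method), an antiderivative of (-s**2 + 3*s) cos(s/2) is -2*s**2*sin(s/2) + 6*s*sin(s/2) - 8*s*cos(s/2) + 16*sin(s/2) + 12*cos(s/2); evaluating from 0 to 2*pi: ∫_{0}^{2*pi} (-s**2 + 3*s) cos(s/2) ds = (-12 + 16*pi) - (12) = -24 + 16*pi.
Hence a_1 = (1/pi)·(-24 + 16*pi) = 16 - 24/pi.

16 - 24/pi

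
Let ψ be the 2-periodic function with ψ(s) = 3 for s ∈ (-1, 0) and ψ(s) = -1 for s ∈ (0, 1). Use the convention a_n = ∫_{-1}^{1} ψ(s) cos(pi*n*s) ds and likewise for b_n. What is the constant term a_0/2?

a_0 = ∫_{-1}^{1} ψ(s) ds = 2.
So the constant term a_0/2 = 1.

1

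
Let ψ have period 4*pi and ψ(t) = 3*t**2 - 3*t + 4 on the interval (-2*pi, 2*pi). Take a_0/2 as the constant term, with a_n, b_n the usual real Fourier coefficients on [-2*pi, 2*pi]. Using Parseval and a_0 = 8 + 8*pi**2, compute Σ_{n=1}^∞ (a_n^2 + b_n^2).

pi**2*(24 + 128*pi**2/5)

Parseval: a_0^2/2 + Σ_{n≥1} (a_n^2+b_n^2) = (1/(2*pi)) ∫_{-2*pi}^{2*pi} ψ(t)^2 dt = 32 + 88*pi**2 + 288*pi**4/5.
Subtract a_0^2/2 = 32*(1 + pi**2)**2: Σ (a_n^2+b_n^2) = pi**2*(24 + 128*pi**2/5).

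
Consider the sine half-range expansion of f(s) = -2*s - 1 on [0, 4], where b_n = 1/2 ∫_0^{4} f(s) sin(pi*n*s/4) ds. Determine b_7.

b_7 = 1/2 ∫_0^{4} (-2*s - 1) sin(7*pi*s/4) ds.
Integrating by parts (boundary term plus one more integral), an antiderivative of (-2*s - 1) sin(7*pi*s/4) is 8*s*cos(7*pi*s/4)/(7*pi) - 32*sin(7*pi*s/4)/(49*pi**2) + 4*cos(7*pi*s/4)/(7*pi); evaluating from 0 to 4: ∫_{0}^{4} (-2*s - 1) sin(7*pi*s/4) ds = (-36/(7*pi)) - (4/(7*pi)) = -40/(7*pi).
Hence b_7 = (1/2)·(-40/(7*pi)) = -20/(7*pi).

-20/(7*pi)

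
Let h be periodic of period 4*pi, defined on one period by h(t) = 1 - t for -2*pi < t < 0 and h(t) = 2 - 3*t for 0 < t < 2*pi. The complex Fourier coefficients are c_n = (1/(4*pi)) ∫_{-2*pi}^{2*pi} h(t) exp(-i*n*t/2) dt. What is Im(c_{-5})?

Since h is real-valued, Im(c_{-5}) = -(1/(4*pi)) ∫_{-2*pi}^{2*pi} h(t) sin(-5*t/2) dt = b_{5}/2.
Split the integral at the breakpoints.
Integrating by parts (boundary term plus one more integral), an antiderivative of (1 - t) sin(-5*t/2) is -2*t*cos(5*t/2)/5 + 4*sin(5*t/2)/25 + 2*cos(5*t/2)/5; evaluating from -2*pi to 0: ∫_{-2*pi}^{0} (1 - t) sin(-5*t/2) dt = (2/5) - (-4*pi/5 - 2/5) = 4/5 + 4*pi/5.
Integrating by parts (boundary term plus one more integral), an antiderivative of (2 - 3*t) sin(-5*t/2) is -6*t*cos(5*t/2)/5 + 12*sin(5*t/2)/25 + 4*cos(5*t/2)/5; evaluating from 0 to 2*pi: ∫_{0}^{2*pi} (2 - 3*t) sin(-5*t/2) dt = (-4/5 + 12*pi/5) - (4/5) = -8/5 + 12*pi/5.
So ∫_{-2*pi}^{2*pi} h(t) sin(-5*t/2) dt = -4/5 + 16*pi/5.
Hence Im(c_{-5}) = (-1/(4*pi))·(-4/5 + 16*pi/5) = (1 - 4*pi)/(5*pi).

(1 - 4*pi)/(5*pi)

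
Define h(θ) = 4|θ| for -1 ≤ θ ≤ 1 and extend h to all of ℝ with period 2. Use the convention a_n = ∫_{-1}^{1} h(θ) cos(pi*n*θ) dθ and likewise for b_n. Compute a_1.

a_1 = ∫_{-1}^{1} h(θ) cos(pi*θ) dθ.
h is even and cos(pi*θ) is even, so the integrand is even and a_1 = 2 ∫_0^{1} h(θ) cos(pi*θ) dθ.
Integrating by parts (boundary term plus one more integral), an antiderivative of (4*θ) cos(pi*θ) is 4*θ*sin(pi*θ)/pi + 4*cos(pi*θ)/pi**2; evaluating from 0 to 1: ∫_{0}^{1} (4*θ) cos(pi*θ) dθ = (-4/pi**2) - (4/pi**2) = -8/pi**2.
Hence a_1 = 2·(-8/pi**2) = -16/pi**2.

-16/pi**2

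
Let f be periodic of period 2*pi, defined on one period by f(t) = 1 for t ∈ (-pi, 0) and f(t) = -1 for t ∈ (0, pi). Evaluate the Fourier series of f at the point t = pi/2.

f is continuous at t = pi/2 with value -1, so the series converges to -1 there.

-1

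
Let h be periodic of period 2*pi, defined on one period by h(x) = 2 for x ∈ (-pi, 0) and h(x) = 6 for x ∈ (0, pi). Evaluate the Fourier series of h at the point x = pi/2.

h is continuous at x = pi/2 with value 6, so the series converges to 6 there.

6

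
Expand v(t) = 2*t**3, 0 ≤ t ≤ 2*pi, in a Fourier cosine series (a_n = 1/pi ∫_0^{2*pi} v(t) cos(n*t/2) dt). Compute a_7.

96*(4 - 49*pi**2)/(2401*pi)

a_7 = 1/pi ∫_0^{2*pi} (2*t**3) cos(7*t/2) dt.
Integrating by parts three times (tabular method), an antiderivative of (2*t**3) cos(7*t/2) is 4*t**3*sin(7*t/2)/7 + 24*t**2*cos(7*t/2)/49 - 96*t*sin(7*t/2)/343 - 192*cos(7*t/2)/2401; evaluating from 0 to 2*pi: ∫_{0}^{2*pi} (2*t**3) cos(7*t/2) dt = (192/2401 - 96*pi**2/49) - (-192/2401) = 384/2401 - 96*pi**2/49.
Hence a_7 = (1/pi)·(384/2401 - 96*pi**2/49) = 96*(4 - 49*pi**2)/(2401*pi).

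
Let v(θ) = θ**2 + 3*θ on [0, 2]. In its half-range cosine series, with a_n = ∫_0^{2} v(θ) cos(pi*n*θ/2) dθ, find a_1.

-40/pi**2

a_1 = ∫_0^{2} (θ**2 + 3*θ) cos(pi*θ/2) dθ.
Integrating by parts twice (tabular method), an antiderivative of (θ**2 + 3*θ) cos(pi*θ/2) is 2*θ**2*sin(pi*θ/2)/pi + 6*θ*sin(pi*θ/2)/pi + 8*θ*cos(pi*θ/2)/pi**2 - 16*sin(pi*θ/2)/pi**3 + 12*cos(pi*θ/2)/pi**2; evaluating from 0 to 2: ∫_{0}^{2} (θ**2 + 3*θ) cos(pi*θ/2) dθ = (-28/pi**2) - (12/pi**2) = -40/pi**2.
Hence a_1 = -40/pi**2.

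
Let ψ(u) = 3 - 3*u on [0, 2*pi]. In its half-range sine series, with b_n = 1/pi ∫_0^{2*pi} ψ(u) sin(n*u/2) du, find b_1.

b_1 = 1/pi ∫_0^{2*pi} (3 - 3*u) sin(u/2) du.
Integrating by parts (boundary term plus one more integral), an antiderivative of (3 - 3*u) sin(u/2) is 6*u*cos(u/2) - 12*sin(u/2) - 6*cos(u/2); evaluating from 0 to 2*pi: ∫_{0}^{2*pi} (3 - 3*u) sin(u/2) du = (6 - 12*pi) - (-6) = 12 - 12*pi.
Hence b_1 = (1/pi)·(12 - 12*pi) = -12 + 12/pi.

-12 + 12/pi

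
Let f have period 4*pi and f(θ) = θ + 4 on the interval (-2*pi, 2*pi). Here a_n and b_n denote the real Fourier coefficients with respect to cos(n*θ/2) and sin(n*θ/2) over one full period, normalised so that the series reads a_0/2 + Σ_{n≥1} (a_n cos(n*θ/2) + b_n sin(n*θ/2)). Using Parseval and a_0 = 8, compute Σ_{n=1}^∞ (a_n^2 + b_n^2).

Parseval: a_0^2/2 + Σ_{n≥1} (a_n^2+b_n^2) = (1/(2*pi)) ∫_{-2*pi}^{2*pi} f(θ)^2 dθ = 8*pi**2/3 + 32.
Subtract a_0^2/2 = 32: Σ (a_n^2+b_n^2) = 8*pi**2/3.

8*pi**2/3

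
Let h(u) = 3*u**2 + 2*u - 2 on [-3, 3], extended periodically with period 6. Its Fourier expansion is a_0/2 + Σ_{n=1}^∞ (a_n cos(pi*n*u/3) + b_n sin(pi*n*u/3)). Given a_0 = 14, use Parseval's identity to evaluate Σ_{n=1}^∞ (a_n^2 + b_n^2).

768/5

Parseval: a_0^2/2 + Σ_{n≥1} (a_n^2+b_n^2) = 1/3 ∫_{-3}^{3} h(u)^2 du = 1258/5.
Subtract a_0^2/2 = 98: Σ (a_n^2+b_n^2) = 768/5.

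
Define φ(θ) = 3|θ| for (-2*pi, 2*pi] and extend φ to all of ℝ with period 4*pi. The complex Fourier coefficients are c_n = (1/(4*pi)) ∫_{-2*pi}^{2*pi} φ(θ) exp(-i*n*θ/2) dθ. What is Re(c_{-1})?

-12/pi

Since φ is real-valued, Re(c_{-1}) = (1/(4*pi)) ∫_{-2*pi}^{2*pi} φ(θ) cos(-θ/2) dθ = a_{1}/2.
φ is even and cos(-θ/2) is even, so the integrand is even: ∫_{-2*pi}^{2*pi} φ(θ) cos(-θ/2) dθ = 2∫_0^{2*pi} φ(θ) cos(-θ/2) dθ.
Integrating by parts (boundary term plus one more integral), an antiderivative of (3*θ) cos(-θ/2) is 6*θ*sin(θ/2) + 12*cos(θ/2); evaluating from 0 to 2*pi: ∫_{0}^{2*pi} (3*θ) cos(-θ/2) dθ = (-12) - (12) = -24.
So ∫_{-2*pi}^{2*pi} φ(θ) cos(-θ/2) dθ = -48.
Hence Re(c_{-1}) = (1/(4*pi))·(-48) = -12/pi.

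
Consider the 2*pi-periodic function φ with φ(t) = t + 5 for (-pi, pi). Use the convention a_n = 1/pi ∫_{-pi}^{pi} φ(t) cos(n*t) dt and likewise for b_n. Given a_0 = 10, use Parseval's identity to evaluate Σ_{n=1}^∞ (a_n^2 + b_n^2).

Parseval: a_0^2/2 + Σ_{n≥1} (a_n^2+b_n^2) = 1/pi ∫_{-pi}^{pi} φ(t)^2 dt = 2*pi**2/3 + 50.
Subtract a_0^2/2 = 50: Σ (a_n^2+b_n^2) = 2*pi**2/3.

2*pi**2/3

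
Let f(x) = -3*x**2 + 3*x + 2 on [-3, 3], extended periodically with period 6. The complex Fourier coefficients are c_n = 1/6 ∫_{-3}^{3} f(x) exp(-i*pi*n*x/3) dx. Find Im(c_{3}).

-3/pi

Since f is real-valued, Im(c_{3}) = -1/6 ∫_{-3}^{3} f(x) sin(pi*x) dx = -b_{3}/2.
Integrating by parts twice (tabular method), an antiderivative of (-3*x**2 + 3*x + 2) sin(pi*x) is 3*x**2*cos(pi*x)/pi - 6*x*sin(pi*x)/pi**2 - 3*x*cos(pi*x)/pi + 3*sin(pi*x)/pi**2 - 2*cos(pi*x)/pi - 6*cos(pi*x)/pi**3; evaluating from -3 to 3: ∫_{-3}^{3} (-3*x**2 + 3*x + 2) sin(pi*x) dx = (-16/pi + 6/pi**3) - (-34/pi + 6/pi**3) = 18/pi.
Hence Im(c_{3}) = (-1/6)·(18/pi) = -3/pi.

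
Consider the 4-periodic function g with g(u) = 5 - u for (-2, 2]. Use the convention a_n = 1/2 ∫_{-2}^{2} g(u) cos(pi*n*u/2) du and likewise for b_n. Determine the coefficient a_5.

a_5 = 1/2 ∫_{-2}^{2} g(u) cos(5*pi*u/2) du.
Integrating by parts (boundary term plus one more integral), an antiderivative of (5 - u) cos(5*pi*u/2) is -2*u*sin(5*pi*u/2)/(5*pi) + 2*sin(5*pi*u/2)/pi - 4*cos(5*pi*u/2)/(25*pi**2); evaluating from -2 to 2: ∫_{-2}^{2} (5 - u) cos(5*pi*u/2) du = (4/(25*pi**2)) - (4/(25*pi**2)) = 0.
Hence a_5 = (1/2)·(0) = 0.

0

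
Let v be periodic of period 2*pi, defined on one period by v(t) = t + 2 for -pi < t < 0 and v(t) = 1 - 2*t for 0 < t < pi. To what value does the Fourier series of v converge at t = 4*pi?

3/2

t = 4*pi differs from t = 0 by 2 full period(s), and the series is 2*pi-periodic.
At t = 0 the one-sided limits are v(0^-) = 2 and v(0^+) = 1.
By Dirichlet's theorem the series converges to their average, [(2) + (1)]/2 = 3/2.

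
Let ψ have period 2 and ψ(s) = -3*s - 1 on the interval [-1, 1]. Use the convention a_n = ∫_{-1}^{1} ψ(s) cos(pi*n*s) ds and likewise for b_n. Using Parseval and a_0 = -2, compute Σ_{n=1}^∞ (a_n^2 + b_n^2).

Parseval: a_0^2/2 + Σ_{n≥1} (a_n^2+b_n^2) = ∫_{-1}^{1} ψ(s)^2 ds = 8.
Subtract a_0^2/2 = 2: Σ (a_n^2+b_n^2) = 6.

6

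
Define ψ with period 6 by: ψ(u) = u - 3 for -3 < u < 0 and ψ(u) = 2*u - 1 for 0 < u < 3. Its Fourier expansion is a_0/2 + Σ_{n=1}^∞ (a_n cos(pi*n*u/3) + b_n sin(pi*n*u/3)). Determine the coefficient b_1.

13/pi

b_1 = 1/3 ∫_{-3}^{3} ψ(u) sin(pi*u/3) du.
Split the integral at the breakpoints.
Integrating by parts (boundary term plus one more integral), an antiderivative of (u - 3) sin(pi*u/3) is -3*u*cos(pi*u/3)/pi + 9*sin(pi*u/3)/pi**2 + 9*cos(pi*u/3)/pi; evaluating from -3 to 0: ∫_{-3}^{0} (u - 3) sin(pi*u/3) du = (9/pi) - (-18/pi) = 27/pi.
Integrating by parts (boundary term plus one more integral), an antiderivative of (2*u - 1) sin(pi*u/3) is -6*u*cos(pi*u/3)/pi + 18*sin(pi*u/3)/pi**2 + 3*cos(pi*u/3)/pi; evaluating from 0 to 3: ∫_{0}^{3} (2*u - 1) sin(pi*u/3) du = (15/pi) - (3/pi) = 12/pi.
Summing the pieces and multiplying by (1/3) gives b_1 = 13/pi.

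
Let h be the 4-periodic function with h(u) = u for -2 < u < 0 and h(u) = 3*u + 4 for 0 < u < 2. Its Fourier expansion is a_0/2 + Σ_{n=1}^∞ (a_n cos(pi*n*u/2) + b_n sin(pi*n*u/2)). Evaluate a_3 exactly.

a_3 = 1/2 ∫_{-2}^{2} h(u) cos(3*pi*u/2) du.
Split the integral at the breakpoints.
Integrating by parts (boundary term plus one more integral), an antiderivative of (u) cos(3*pi*u/2) is 2*u*sin(3*pi*u/2)/(3*pi) + 4*cos(3*pi*u/2)/(9*pi**2); evaluating from -2 to 0: ∫_{-2}^{0} (u) cos(3*pi*u/2) du = (4/(9*pi**2)) - (-4/(9*pi**2)) = 8/(9*pi**2).
Integrating by parts (boundary term plus one more integral), an antiderivative of (3*u + 4) cos(3*pi*u/2) is 2*u*sin(3*pi*u/2)/pi + 8*sin(3*pi*u/2)/(3*pi) + 4*cos(3*pi*u/2)/(3*pi**2); evaluating from 0 to 2: ∫_{0}^{2} (3*u + 4) cos(3*pi*u/2) du = (-4/(3*pi**2)) - (4/(3*pi**2)) = -8/(3*pi**2).
Summing the pieces and multiplying by (1/2) gives a_3 = -8/(9*pi**2).

-8/(9*pi**2)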